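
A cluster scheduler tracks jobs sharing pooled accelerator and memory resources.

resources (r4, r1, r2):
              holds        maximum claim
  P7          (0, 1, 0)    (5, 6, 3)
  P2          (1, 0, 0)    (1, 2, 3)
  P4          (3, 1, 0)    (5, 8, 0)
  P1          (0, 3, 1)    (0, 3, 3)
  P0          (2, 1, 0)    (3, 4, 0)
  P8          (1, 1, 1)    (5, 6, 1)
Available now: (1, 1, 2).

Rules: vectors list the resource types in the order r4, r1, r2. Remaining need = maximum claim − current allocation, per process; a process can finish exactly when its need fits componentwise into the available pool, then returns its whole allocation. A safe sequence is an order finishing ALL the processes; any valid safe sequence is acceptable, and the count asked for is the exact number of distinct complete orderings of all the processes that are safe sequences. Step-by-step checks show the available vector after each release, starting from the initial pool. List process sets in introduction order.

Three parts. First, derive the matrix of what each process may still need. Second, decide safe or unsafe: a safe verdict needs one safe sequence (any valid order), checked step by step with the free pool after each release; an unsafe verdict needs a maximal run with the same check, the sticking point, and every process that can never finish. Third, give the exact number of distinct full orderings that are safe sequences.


(1) Need matrix, components ordered r4, r1, r2:
  P7: (5, 5, 3)
  P2: (0, 2, 3)
  P4: (2, 7, 0)
  P1: (0, 0, 2)
  P0: (1, 3, 0)
  P8: (4, 5, 0)
(2) SAFE. One safe sequence: P1, P2, P0, P8, P7, P4.
Key observation: the order's first zero-slack moment is P1 ((0, 0, 2) needed, (1, 1, 2) free — a requested resource with nothing to spare).
Verifying each step:
  pool = (1, 1, 2)
  P1: need (0, 0, 2) fits (1, 1, 2); releases (0, 3, 1), pool now (1, 4, 3)
  P2: need (0, 2, 3) fits (1, 4, 3); releases (1, 0, 0), pool now (2, 4, 3)
  P0: need (1, 3, 0) fits (2, 4, 3); releases (2, 1, 0), pool now (4, 5, 3)
  P8: need (4, 5, 0) fits (4, 5, 3); releases (1, 1, 1), pool now (5, 6, 4)
  P7: need (5, 5, 3) fits (5, 6, 4); releases (0, 1, 0), pool now (5, 7, 4)
  P4: need (2, 7, 0) fits (5, 7, 4); releases (3, 1, 0), pool now (8, 8, 4)
(3) Precisely 2 of the possible complete orderings are safe sequences.


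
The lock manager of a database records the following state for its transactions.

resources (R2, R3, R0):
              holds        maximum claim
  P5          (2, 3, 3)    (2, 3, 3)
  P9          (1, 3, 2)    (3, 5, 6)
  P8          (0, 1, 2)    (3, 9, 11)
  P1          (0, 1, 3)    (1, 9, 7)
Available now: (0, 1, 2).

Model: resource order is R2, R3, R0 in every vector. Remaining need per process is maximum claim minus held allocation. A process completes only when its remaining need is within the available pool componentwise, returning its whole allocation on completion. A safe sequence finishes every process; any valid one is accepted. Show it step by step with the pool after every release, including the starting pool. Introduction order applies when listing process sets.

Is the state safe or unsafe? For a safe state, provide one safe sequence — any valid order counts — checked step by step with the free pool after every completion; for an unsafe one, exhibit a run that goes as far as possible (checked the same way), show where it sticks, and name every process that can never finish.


UNSAFE.
Key observation: the pool after P5, P9 is (3, 7, 7); every surviving request exceeds it in R3, so progress ends there.
Going as far as possible: P5, P9; after that, nothing fits. Check, step by step:
  pool = (0, 1, 2)
  P5: need (0, 0, 0) fits (0, 1, 2); releases (2, 3, 3), pool now (2, 4, 5)
  P9: need (2, 2, 4) fits (2, 4, 5); releases (1, 3, 2), pool now (3, 7, 7)
  blocked: P8 wants (3, 8, 9), pool (3, 7, 7) — not enough R3 and R0
  blocked: P1 wants (1, 8, 4), pool (3, 7, 7) — not enough R3
Never able to finish: P8 and P1.


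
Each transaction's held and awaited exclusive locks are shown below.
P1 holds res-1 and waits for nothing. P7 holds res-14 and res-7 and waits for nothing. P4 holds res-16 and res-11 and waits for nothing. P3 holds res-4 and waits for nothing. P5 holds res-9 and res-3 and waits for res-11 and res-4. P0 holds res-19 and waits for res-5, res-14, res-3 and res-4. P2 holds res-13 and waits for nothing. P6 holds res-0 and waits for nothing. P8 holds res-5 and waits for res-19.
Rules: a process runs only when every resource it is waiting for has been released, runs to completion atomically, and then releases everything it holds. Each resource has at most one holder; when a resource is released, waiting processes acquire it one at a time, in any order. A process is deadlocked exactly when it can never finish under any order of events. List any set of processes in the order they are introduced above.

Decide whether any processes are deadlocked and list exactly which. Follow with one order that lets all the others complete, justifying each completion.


The deadlocked set is P0 and P8.
Key observation: the loop P0 -> P8 -> P0 blocks itself forever; no other process is dragged down with it.
A valid finishing order for the others: P4, P7, P2, P3, P5, P6, P1.
Check, step by step:
  run P4 (it waits on nothing); releases res-16 and res-11
  run P7 (it waits on nothing); releases res-14 and res-7
  run P2 (it waits on nothing); releases res-13
  run P3 (it waits on nothing); releases res-4
  P5 waits on res-11 and res-4 — all released -> runs and releases res-9 and res-3
  run P6 (it waits on nothing); releases res-0
  run P1 (it waits on nothing); releases res-1


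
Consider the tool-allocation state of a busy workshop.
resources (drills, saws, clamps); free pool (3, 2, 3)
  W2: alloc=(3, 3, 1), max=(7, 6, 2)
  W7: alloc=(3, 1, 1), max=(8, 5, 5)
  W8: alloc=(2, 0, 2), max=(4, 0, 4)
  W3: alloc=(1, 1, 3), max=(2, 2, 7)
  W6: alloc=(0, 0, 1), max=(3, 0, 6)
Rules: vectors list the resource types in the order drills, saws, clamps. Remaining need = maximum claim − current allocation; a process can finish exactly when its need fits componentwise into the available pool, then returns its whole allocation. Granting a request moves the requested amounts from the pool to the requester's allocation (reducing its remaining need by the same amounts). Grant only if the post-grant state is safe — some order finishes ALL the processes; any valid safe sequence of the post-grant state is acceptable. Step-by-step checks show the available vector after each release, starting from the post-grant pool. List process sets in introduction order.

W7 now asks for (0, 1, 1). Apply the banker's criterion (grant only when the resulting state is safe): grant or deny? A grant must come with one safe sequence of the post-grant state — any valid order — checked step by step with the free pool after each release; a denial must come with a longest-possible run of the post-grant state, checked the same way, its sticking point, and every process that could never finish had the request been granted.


DENY. Granting would leave the state unsafe.
Key observation: W8, W3, W6 can finish, but then (6, 2, 8) is all there is, and the blocked group's saws demands exceed it.
Pretend the grant happened; the run W8, W3, W6 goes as far as possible. Verifying each step:
  pool = (3, 1, 2)
  W8: need (2, 0, 2) fits (3, 1, 2); releases (2, 0, 2), pool now (5, 1, 4)
  W3: need (1, 1, 4) fits (5, 1, 4); releases (1, 1, 3), pool now (6, 2, 7)
  W6: need (3, 0, 5) fits (6, 2, 7); releases (0, 0, 1), pool now (6, 2, 8)
  W2 cannot run: need (4, 3, 1) vs free (6, 2, 8) (insufficient saws)
  W7 cannot run: need (5, 3, 3) vs free (6, 2, 8) (insufficient saws)
Post-grant, the permanently blocked set is W2 and W7.


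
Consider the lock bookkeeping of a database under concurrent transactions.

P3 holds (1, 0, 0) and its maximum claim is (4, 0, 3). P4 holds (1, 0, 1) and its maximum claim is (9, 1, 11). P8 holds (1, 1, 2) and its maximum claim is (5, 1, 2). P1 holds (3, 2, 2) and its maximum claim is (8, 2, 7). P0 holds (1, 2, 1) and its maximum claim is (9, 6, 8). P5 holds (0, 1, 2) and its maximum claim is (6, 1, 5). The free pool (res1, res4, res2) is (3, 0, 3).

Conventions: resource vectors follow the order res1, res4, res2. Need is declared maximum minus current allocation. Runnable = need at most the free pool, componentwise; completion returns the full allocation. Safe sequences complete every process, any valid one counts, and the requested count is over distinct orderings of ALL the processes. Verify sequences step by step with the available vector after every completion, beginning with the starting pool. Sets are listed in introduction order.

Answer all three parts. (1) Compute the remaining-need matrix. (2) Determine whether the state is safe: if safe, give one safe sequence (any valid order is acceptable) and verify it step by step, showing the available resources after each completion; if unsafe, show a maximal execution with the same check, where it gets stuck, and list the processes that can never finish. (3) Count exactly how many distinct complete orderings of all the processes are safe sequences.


(1) Need matrix, components ordered res1, res4, res2:
  P3: (3, 0, 3)
  P4: (8, 1, 10)
  P8: (4, 0, 0)
  P1: (5, 0, 5)
  P0: (8, 4, 7)
  P5: (6, 0, 3)
(2) The state is SAFE; one workable sequence: P3, P8, P1, P5, P0, P4.
Key observation: reading the order forward, P3 is the first process whose need (3, 0, 3) meets the free pool (3, 0, 3) exactly on a resource it requests.
Walking it through:
  pool = (3, 0, 3)
  run P3 (needs (3, 0, 3), free (3, 0, 3)); after release of (1, 0, 0) the pool is (4, 0, 3)
  run P8 (needs (4, 0, 0), free (4, 0, 3)); after release of (1, 1, 2) the pool is (5, 1, 5)
  run P1 (needs (5, 0, 5), free (5, 1, 5)); after release of (3, 2, 2) the pool is (8, 3, 7)
  run P5 (needs (6, 0, 3), free (8, 3, 7)); after release of (0, 1, 2) the pool is (8, 4, 9)
  run P0 (needs (8, 4, 7), free (8, 4, 9)); after release of (1, 2, 1) the pool is (9, 6, 10)
  run P4 (needs (8, 1, 10), free (9, 6, 10)); after release of (1, 0, 1) the pool is (10, 6, 11)
(3) The exact count: 1 of the possible complete orderings is a safe sequence.


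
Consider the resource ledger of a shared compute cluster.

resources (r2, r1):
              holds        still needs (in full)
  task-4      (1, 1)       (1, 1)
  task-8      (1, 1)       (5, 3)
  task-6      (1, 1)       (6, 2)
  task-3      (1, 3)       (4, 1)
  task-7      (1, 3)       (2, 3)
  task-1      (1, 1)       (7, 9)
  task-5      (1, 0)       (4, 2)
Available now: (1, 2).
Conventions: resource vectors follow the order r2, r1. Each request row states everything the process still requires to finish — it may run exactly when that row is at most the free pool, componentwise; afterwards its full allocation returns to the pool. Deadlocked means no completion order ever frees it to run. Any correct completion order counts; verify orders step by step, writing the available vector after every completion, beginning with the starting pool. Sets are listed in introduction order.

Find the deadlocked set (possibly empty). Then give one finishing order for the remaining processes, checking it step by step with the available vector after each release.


Deadlocked set: task-8, task-6, task-3, task-1 and task-5.
Key observation: task-4, task-7 can finish, but then (3, 6) is all there is, and the blocked group's r2 demands exceed it.
The rest can finish in the order task-4, task-7. Check, step by step:
  pool = (1, 2)
  task-4: need (1, 1) fits (1, 2); releases (1, 1), pool now (2, 3)
  task-7: need (2, 3) fits (2, 3); releases (1, 3), pool now (3, 6)
The stuck group stays short no matter what:
  blocked: task-8 wants (5, 3), pool (3, 6) — not enough r2
  blocked: task-6 wants (6, 2), pool (3, 6) — not enough r2
  blocked: task-3 wants (4, 1), pool (3, 6) — not enough r2
  blocked: task-1 wants (7, 9), pool (3, 6) — not enough r2 and r1
  blocked: task-5 wants (4, 2), pool (3, 6) — not enough r2


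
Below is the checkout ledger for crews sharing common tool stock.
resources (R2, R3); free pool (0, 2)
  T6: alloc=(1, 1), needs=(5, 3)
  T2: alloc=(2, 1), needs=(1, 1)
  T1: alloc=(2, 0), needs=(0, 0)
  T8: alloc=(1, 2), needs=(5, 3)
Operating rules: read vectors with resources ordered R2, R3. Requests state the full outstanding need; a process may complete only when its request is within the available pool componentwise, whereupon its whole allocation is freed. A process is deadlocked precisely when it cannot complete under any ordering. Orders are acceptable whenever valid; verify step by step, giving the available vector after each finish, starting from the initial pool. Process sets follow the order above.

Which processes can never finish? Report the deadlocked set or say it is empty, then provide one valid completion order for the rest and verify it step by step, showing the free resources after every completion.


Deadlocked: T6 and T8.
Key observation: even finishing T1, T2 leaves just (4, 3) free — too little R2 for any of the remaining processes.
The rest can finish in the order T1, T2. Verifying each step:
  pool = (0, 2)
  run T1 (needs (0, 0), free (0, 2)); after release of (2, 0) the pool is (2, 2)
  run T2 (needs (1, 1), free (2, 2)); after release of (2, 1) the pool is (4, 3)
The blocked processes can never fit:
  T6 cannot run: need (5, 3) vs free (4, 3) (insufficient R2)
  T8 cannot run: need (5, 3) vs free (4, 3) (insufficient R2)


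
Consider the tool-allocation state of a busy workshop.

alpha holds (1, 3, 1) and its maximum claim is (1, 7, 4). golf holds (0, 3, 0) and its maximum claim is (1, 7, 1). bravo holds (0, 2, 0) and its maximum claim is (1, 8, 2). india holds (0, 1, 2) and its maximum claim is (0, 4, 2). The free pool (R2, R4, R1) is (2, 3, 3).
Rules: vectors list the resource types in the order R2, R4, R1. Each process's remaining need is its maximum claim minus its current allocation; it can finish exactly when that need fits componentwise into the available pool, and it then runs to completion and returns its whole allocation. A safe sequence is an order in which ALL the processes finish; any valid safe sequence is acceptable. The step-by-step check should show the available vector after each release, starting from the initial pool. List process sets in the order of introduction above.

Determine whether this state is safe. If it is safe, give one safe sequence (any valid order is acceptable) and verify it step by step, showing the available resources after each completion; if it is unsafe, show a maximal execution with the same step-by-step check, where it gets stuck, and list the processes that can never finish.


The state is SAFE; one workable sequence: india, golf, bravo, alpha.
Key observation: the first exact fit in this order is india — it needs (0, 3, 0) with (2, 3, 3) free, meeting a requested resource to the last unit.
Verifying each step:
  pool = (2, 3, 3)
  india needs (0, 3, 0) <= (2, 3, 3) -> finishes; pool += (0, 1, 2) = (2, 4, 5)
  golf needs (1, 4, 1) <= (2, 4, 5) -> finishes; pool += (0, 3, 0) = (2, 7, 5)
  bravo needs (1, 6, 2) <= (2, 7, 5) -> finishes; pool += (0, 2, 0) = (2, 9, 5)
  alpha needs (0, 4, 3) <= (2, 9, 5) -> finishes; pool += (1, 3, 1) = (3, 12, 6)


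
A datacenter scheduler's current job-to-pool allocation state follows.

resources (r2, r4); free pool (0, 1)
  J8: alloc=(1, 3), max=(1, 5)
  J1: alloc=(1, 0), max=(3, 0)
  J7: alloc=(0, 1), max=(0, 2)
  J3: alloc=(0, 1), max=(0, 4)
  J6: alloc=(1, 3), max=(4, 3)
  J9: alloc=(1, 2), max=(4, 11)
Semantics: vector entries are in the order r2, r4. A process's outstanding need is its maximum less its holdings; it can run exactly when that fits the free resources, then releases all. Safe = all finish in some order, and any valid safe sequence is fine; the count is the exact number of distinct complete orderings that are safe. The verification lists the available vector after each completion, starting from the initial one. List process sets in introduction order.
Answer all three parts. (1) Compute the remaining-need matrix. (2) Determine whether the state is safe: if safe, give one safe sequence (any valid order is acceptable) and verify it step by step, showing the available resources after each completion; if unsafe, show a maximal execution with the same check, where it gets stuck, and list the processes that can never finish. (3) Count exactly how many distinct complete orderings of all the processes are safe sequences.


(1) Need matrix, components ordered r2, r4:
  J8: (0, 2)
  J1: (2, 0)
  J7: (0, 1)
  J3: (0, 3)
  J6: (3, 0)
  J9: (3, 9)
(2) The state is UNSAFE.
Key observation: the wall is r2: completing J7, J8, J3 brings the pool only to (1, 6), and all the rest need more.
The run J7, J8, J3 cannot be extended any further. Verifying each step:
  pool = (0, 1)
  J7 needs (0, 1) <= (0, 1) -> finishes; pool += (0, 1) = (0, 2)
  J8 needs (0, 2) <= (0, 2) -> finishes; pool += (1, 3) = (1, 5)
  J3 needs (0, 3) <= (1, 5) -> finishes; pool += (0, 1) = (1, 6)
  J1 still needs (2, 0) but only (1, 6) is free — short on r2
  J6 still needs (3, 0) but only (1, 6) is free — short on r2
  J9 still needs (3, 9) but only (1, 6) is free — short on r2 and r4
Never able to finish: J1, J6 and J9.
(3) Precisely 0 of the possible complete orderings are safe sequences.


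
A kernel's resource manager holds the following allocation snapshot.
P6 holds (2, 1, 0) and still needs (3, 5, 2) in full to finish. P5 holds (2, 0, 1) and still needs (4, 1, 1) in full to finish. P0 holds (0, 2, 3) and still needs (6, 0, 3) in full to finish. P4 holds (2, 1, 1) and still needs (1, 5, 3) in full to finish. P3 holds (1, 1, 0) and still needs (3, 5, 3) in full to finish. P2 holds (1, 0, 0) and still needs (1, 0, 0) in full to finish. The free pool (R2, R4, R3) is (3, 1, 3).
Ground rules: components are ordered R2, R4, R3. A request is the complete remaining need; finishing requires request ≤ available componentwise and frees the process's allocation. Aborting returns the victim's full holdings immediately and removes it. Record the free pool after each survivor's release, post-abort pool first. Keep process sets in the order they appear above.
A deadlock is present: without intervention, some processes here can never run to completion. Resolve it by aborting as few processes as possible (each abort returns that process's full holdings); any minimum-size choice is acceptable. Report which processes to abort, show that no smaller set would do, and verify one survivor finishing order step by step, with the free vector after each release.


Minimum abort set: P6 and P4.
Key observation: aborting P6 and P4 returns (4, 2, 1), and P3 — hopeless before — runs at step 3 with the returned capacity in the pool.
Minimality, checking each single-abort alternative: P6 alone leaves P4 blocked (short on R4); P5 alone leaves P6 blocked (short on R4); P0 alone leaves P6 blocked (short on R4); P4 alone leaves P6 blocked (short on R4); P3 alone leaves P6 blocked (short on R4); P2 alone leaves P6 blocked (short on R4).
Survivors finish in the order: P5, P0, P3, P2. Step-by-step check (pool after the aborts first):
  pool = (7, 3, 4)
  P5: need (4, 1, 1) fits (7, 3, 4); releases (2, 0, 1), pool now (9, 3, 5)
  P0: need (6, 0, 3) fits (9, 3, 5); releases (0, 2, 3), pool now (9, 5, 8)
  P3: need (3, 5, 3) fits (9, 5, 8); releases (1, 1, 0), pool now (10, 6, 8)
  P2: need (1, 0, 0) fits (10, 6, 8); releases (1, 0, 0), pool now (11, 6, 8)


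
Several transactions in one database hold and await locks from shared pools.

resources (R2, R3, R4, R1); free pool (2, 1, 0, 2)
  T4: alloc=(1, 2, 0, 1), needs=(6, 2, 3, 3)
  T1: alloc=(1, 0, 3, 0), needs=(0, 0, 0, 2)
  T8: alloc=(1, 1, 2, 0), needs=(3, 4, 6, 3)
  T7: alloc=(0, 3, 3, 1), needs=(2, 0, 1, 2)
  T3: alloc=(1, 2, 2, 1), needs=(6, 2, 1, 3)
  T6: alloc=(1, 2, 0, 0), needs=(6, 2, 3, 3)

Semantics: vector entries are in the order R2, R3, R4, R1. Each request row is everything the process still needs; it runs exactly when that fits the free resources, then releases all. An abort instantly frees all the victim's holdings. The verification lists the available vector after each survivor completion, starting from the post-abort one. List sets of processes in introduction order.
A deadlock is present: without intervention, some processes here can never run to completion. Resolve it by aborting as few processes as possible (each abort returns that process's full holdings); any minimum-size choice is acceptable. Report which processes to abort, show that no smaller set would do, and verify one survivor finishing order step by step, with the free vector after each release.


The answer: abort T3 and T6.
Key observation: T4 had no path to completion before; after the abort of T3 and T6 ((2, 4, 2, 1) returned), step 4 is where it fits.
Why nothing smaller works — every single abort fails: T4 alone leaves T3 blocked (short on R2); T1 alone leaves T4 blocked (short on R2); T8 alone leaves T4 blocked (short on R2); T7 alone leaves T4 blocked (short on R2); T3 alone leaves T4 blocked (short on R2); T6 alone leaves T4 blocked (short on R2).
One survivor order: T7, T1, T8, T4. Verifying each step (post-abort pool first):
  pool = (4, 5, 2, 3)
  run T7 (needs (2, 0, 1, 2), free (4, 5, 2, 3)); after release of (0, 3, 3, 1) the pool is (4, 8, 5, 4)
  run T1 (needs (0, 0, 0, 2), free (4, 8, 5, 4)); after release of (1, 0, 3, 0) the pool is (5, 8, 8, 4)
  run T8 (needs (3, 4, 6, 3), free (5, 8, 8, 4)); after release of (1, 1, 2, 0) the pool is (6, 9, 10, 4)
  run T4 (needs (6, 2, 3, 3), free (6, 9, 10, 4)); after release of (1, 2, 0, 1) the pool is (7, 11, 10, 5)


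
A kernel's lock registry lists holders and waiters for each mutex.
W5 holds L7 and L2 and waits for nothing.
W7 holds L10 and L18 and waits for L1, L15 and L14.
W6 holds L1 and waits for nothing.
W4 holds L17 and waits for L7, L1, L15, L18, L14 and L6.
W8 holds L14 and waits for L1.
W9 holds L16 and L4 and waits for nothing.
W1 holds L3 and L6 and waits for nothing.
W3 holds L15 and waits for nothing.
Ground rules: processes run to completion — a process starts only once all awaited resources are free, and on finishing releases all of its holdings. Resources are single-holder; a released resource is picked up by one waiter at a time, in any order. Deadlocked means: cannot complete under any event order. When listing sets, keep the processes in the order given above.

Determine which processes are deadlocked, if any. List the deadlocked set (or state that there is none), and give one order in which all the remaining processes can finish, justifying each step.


No process is deadlocked.
Key observation: although several processes wait, no cycle exists — each chain bottoms out at a free runner.
The rest can finish in the order W6, W3, W8, W1, W5, W7, W4, W9.
Check, step by step:
  W6 waits on nothing -> runs at once and releases L1
  W3 waits on nothing -> runs at once and releases L15
  run W8 (all its waits — L1 — are resolved); releases L14
  W1 waits on nothing -> runs at once and releases L3 and L6
  W5 waits on nothing -> runs at once and releases L7 and L2
  run W7 (all its waits — L1, L15 and L14 — are resolved); releases L10 and L18
  run W4 (all its waits — L7, L1, L15, L18, L14 and L6 — are resolved); releases L17
  W9 waits on nothing -> runs at once and releases L16 and L4


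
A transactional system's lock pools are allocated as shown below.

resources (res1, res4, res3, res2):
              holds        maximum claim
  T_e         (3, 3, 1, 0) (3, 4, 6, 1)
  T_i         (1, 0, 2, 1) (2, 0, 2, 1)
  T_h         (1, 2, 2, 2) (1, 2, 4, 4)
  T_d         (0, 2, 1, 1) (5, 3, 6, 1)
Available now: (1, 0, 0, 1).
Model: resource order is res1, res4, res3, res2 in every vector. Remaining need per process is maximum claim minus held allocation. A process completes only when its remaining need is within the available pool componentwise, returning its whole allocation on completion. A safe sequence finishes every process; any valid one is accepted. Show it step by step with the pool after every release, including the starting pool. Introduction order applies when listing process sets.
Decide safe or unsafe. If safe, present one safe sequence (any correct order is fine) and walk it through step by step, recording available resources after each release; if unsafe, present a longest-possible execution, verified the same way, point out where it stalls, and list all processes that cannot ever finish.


The state is UNSAFE.
Key observation: once T_i, T_h finish, the pool peaks at (3, 2, 4, 4) — and every remaining process still needs more res3 than that.
Going as far as possible: T_i, T_h; after that, nothing fits. Step-by-step check:
  pool = (1, 0, 0, 1)
  run T_i (needs (1, 0, 0, 0), free (1, 0, 0, 1)); after release of (1, 0, 2, 1) the pool is (2, 0, 2, 2)
  run T_h (needs (0, 0, 2, 2), free (2, 0, 2, 2)); after release of (1, 2, 2, 2) the pool is (3, 2, 4, 4)
  T_e still needs (0, 1, 5, 1) but only (3, 2, 4, 4) is free — short on res3
  T_d still needs (5, 1, 5, 0) but only (3, 2, 4, 4) is free — short on res1 and res3
Never able to finish: T_e and T_d.


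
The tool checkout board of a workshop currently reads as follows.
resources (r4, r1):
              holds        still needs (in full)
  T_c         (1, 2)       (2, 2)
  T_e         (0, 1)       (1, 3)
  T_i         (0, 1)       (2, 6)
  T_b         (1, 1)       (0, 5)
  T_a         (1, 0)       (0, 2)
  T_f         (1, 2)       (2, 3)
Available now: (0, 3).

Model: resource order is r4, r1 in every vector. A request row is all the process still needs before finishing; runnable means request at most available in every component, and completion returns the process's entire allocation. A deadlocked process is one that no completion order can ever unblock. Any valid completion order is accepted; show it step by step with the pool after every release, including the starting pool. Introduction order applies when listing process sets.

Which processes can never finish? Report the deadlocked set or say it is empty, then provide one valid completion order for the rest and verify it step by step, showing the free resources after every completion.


Deadlocked: T_c, T_i, T_b and T_f.
Key observation: after T_a, T_e the pool peaks at (1, 4), and each blocked process is short somewhere: T_c on r4; T_i on r4, r1; T_b on r1; T_f on r4.
The rest can finish in the order T_a, T_e. Step-by-step check:
  pool = (0, 3)
  T_a: need (0, 2) fits (0, 3); releases (1, 0), pool now (1, 3)
  T_e: need (1, 3) fits (1, 3); releases (0, 1), pool now (1, 4)
The blocked processes can never fit:
  blocked: T_c wants (2, 2), pool (1, 4) — not enough r4
  blocked: T_i wants (2, 6), pool (1, 4) — not enough r4 and r1
  blocked: T_b wants (0, 5), pool (1, 4) — not enough r1
  blocked: T_f wants (2, 3), pool (1, 4) — not enough r4


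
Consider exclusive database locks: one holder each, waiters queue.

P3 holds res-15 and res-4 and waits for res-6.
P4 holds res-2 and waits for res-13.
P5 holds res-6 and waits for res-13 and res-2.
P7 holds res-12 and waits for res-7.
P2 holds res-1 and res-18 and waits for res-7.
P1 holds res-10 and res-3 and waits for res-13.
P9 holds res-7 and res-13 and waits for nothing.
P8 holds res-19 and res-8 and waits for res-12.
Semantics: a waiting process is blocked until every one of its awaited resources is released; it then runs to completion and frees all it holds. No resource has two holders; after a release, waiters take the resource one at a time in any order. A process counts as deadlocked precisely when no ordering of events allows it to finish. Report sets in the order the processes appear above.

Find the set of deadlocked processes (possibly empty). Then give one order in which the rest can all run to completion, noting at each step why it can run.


No process is deadlocked.
Key observation: the waits form no ring: some process can always run, and its releases unblock the others one by one.
The rest can finish in the order P9, P4, P5, P3, P1, P2, P7, P8.
Step-by-step check:
  run P9 (it waits on nothing); releases res-7 and res-13
  P4: everything it awaited (res-13) is free; runs, freeing res-2
  P5: everything it awaited (res-13 and res-2) is free; runs, freeing res-6
  P3: everything it awaited (res-6) is free; runs, freeing res-15 and res-4
  P1: everything it awaited (res-13) is free; runs, freeing res-10 and res-3
  P2: everything it awaited (res-7) is free; runs, freeing res-1 and res-18
  P7: everything it awaited (res-7) is free; runs, freeing res-12
  P8: everything it awaited (res-12) is free; runs, freeing res-19 and res-8


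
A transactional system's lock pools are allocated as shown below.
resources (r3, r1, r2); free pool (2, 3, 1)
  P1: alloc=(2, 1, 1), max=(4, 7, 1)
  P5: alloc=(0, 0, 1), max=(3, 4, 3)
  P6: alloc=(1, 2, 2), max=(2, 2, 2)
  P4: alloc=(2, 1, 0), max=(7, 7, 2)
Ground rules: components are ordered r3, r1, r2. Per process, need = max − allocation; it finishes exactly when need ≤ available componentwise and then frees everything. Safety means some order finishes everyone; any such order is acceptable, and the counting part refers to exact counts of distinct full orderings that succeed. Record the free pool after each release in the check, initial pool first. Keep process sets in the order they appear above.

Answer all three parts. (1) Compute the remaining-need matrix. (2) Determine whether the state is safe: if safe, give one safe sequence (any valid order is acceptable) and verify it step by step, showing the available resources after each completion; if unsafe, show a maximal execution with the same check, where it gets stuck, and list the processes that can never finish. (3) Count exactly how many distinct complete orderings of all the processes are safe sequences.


(1) Need matrix, components ordered r3, r1, r2:
  P1: (2, 6, 0)
  P5: (3, 4, 2)
  P6: (1, 0, 0)
  P4: (5, 6, 2)
(2) UNSAFE — no complete ordering exists.
Key observation: no order helps: past P6, P5, the free pool tops out at (3, 5, 4), below what each blocked process needs in r1.
Going as far as possible: P6, P5; after that, nothing fits. Walking it through:
  pool = (2, 3, 1)
  P6 needs (1, 0, 0) <= (2, 3, 1) -> finishes; pool += (1, 2, 2) = (3, 5, 3)
  P5 needs (3, 4, 2) <= (3, 5, 3) -> finishes; pool += (0, 0, 1) = (3, 5, 4)
  blocked: P1 wants (2, 6, 0), pool (3, 5, 4) — not enough r1
  blocked: P4 wants (5, 6, 2), pool (3, 5, 4) — not enough r3 and r1
Processes that can never finish: P1 and P4.
(3) The exact count: 0 of the possible complete orderings are safe sequences.


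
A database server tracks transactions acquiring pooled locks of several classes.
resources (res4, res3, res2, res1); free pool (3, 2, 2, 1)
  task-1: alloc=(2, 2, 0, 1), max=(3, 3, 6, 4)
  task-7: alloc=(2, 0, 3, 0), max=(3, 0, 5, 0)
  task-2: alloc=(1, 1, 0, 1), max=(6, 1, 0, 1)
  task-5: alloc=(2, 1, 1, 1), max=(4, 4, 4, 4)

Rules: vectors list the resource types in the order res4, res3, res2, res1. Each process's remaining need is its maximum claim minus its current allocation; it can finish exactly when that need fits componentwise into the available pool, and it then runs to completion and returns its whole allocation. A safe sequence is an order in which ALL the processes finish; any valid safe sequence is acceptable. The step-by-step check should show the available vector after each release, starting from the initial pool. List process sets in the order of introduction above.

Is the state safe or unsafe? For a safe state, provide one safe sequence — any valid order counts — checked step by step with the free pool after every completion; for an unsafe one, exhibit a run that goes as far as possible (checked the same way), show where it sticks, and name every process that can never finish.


UNSAFE.
Key observation: after task-7, task-2 complete, (6, 3, 5, 2) is the best the pool ever gets, yet each leftover process wants more res1.
The run task-7, task-2 cannot be extended any further. Check, step by step:
  pool = (3, 2, 2, 1)
  run task-7 (needs (1, 0, 2, 0), free (3, 2, 2, 1)); after release of (2, 0, 3, 0) the pool is (5, 2, 5, 1)
  run task-2 (needs (5, 0, 0, 0), free (5, 2, 5, 1)); after release of (1, 1, 0, 1) the pool is (6, 3, 5, 2)
  task-1 cannot run: need (1, 1, 6, 3) vs free (6, 3, 5, 2) (insufficient res2 and res1)
  task-5 cannot run: need (2, 3, 3, 3) vs free (6, 3, 5, 2) (insufficient res1)
Processes that can never finish: task-1 and task-5.


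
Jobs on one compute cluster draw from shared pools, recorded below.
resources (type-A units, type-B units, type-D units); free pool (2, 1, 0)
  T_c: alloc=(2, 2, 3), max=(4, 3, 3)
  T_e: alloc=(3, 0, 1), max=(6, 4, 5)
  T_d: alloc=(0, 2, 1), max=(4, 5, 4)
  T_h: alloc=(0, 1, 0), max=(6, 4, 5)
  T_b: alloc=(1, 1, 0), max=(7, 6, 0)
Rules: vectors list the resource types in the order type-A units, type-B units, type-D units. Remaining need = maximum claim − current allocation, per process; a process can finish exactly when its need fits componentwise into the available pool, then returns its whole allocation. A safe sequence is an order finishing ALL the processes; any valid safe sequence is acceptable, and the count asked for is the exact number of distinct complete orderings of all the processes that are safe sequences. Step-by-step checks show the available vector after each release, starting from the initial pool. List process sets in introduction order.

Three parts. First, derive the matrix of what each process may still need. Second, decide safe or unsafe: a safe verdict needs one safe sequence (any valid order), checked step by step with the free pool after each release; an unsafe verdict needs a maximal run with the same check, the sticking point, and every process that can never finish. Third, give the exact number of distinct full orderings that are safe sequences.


(1) Need matrix, components ordered type-A units, type-B units, type-D units:
  T_c: (2, 1, 0)
  T_e: (3, 4, 4)
  T_d: (4, 3, 3)
  T_h: (6, 3, 5)
  T_b: (6, 5, 0)
(2) The state is SAFE; one workable sequence: T_c, T_d, T_e, T_h, T_b.
Key observation: reading the order forward, T_c is the first process whose need (2, 1, 0) meets the free pool (2, 1, 0) exactly on a resource it requests.
Verifying each step:
  pool = (2, 1, 0)
  run T_c (needs (2, 1, 0), free (2, 1, 0)); after release of (2, 2, 3) the pool is (4, 3, 3)
  run T_d (needs (4, 3, 3), free (4, 3, 3)); after release of (0, 2, 1) the pool is (4, 5, 4)
  run T_e (needs (3, 4, 4), free (4, 5, 4)); after release of (3, 0, 1) the pool is (7, 5, 5)
  run T_h (needs (6, 3, 5), free (7, 5, 5)); after release of (0, 1, 0) the pool is (7, 6, 5)
  run T_b (needs (6, 5, 0), free (7, 6, 5)); after release of (1, 1, 0) the pool is (8, 7, 5)
(3) The exact count: 2 of the possible complete orderings are safe sequences.


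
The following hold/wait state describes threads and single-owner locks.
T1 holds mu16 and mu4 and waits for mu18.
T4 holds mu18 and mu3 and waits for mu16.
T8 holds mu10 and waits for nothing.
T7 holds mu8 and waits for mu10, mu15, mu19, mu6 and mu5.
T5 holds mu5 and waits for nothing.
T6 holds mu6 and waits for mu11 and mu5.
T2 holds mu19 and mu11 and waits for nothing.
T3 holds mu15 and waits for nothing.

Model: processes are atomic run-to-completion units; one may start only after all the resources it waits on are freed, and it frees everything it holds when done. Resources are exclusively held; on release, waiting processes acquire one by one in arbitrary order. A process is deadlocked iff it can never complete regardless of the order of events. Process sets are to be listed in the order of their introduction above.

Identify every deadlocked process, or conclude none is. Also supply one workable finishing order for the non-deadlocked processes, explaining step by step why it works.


Deadlocked set: T1 and T4.
Key observation: T1 -> T4 -> T1 is a circular wait — nothing in it can go first; no other process is dragged down with it.
One completion order for the rest: T3, T8, T2, T5, T6, T7.
Verifying each step:
  T3: no waits; runs immediately, freeing mu15
  T8: no waits; runs immediately, freeing mu10
  T2: no waits; runs immediately, freeing mu19 and mu11
  T5: no waits; runs immediately, freeing mu5
  T6: everything it awaited (mu11 and mu5) is free; runs, freeing mu6
  T7: everything it awaited (mu10, mu15, mu19, mu6 and mu5) is free; runs, freeing mu8


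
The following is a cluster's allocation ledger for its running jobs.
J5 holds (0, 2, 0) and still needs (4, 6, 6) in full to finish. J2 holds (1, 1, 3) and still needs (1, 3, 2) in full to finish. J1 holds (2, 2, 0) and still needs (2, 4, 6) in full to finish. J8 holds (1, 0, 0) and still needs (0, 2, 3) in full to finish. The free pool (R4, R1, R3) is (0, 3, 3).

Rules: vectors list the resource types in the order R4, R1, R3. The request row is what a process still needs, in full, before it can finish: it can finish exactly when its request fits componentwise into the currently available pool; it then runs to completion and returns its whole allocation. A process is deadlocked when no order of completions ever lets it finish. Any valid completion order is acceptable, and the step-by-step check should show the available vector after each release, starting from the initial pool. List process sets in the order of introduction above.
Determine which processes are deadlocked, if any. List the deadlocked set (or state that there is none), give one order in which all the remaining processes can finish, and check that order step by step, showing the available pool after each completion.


Nothing here is deadlocked.
Key observation: no deadlock: J8 fits now, and the freed resources carry the rest through.
A valid finishing order for the others: J8, J2, J1, J5. Verifying each step:
  pool = (0, 3, 3)
  J8: need (0, 2, 3) fits (0, 3, 3); releases (1, 0, 0), pool now (1, 3, 3)
  J2: need (1, 3, 2) fits (1, 3, 3); releases (1, 1, 3), pool now (2, 4, 6)
  J1: need (2, 4, 6) fits (2, 4, 6); releases (2, 2, 0), pool now (4, 6, 6)
  J5: need (4, 6, 6) fits (4, 6, 6); releases (0, 2, 0), pool now (4, 8, 6)


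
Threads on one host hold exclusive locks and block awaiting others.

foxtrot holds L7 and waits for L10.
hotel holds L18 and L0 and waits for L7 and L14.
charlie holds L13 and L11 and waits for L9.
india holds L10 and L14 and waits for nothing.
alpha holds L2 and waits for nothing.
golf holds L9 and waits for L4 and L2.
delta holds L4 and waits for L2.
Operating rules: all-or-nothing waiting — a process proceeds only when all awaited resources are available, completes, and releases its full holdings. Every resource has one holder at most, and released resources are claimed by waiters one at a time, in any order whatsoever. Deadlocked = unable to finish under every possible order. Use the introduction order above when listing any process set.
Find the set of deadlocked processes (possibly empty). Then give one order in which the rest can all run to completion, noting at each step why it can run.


Nothing here is deadlocked.
Key observation: although several processes wait, no cycle exists — each chain bottoms out at a free runner.
The rest can finish in the order alpha, delta, golf, india, foxtrot, charlie, hotel.
Check, step by step:
  alpha waits on nothing -> runs at once and releases L2
  delta waits on L2 — all released -> runs and releases L4
  golf waits on L4 and L2 — all released -> runs and releases L9
  india waits on nothing -> runs at once and releases L10 and L14
  foxtrot waits on L10 — all released -> runs and releases L7
  charlie waits on L9 — all released -> runs and releases L13 and L11
  hotel waits on L7 and L14 — all released -> runs and releases L18 and L0


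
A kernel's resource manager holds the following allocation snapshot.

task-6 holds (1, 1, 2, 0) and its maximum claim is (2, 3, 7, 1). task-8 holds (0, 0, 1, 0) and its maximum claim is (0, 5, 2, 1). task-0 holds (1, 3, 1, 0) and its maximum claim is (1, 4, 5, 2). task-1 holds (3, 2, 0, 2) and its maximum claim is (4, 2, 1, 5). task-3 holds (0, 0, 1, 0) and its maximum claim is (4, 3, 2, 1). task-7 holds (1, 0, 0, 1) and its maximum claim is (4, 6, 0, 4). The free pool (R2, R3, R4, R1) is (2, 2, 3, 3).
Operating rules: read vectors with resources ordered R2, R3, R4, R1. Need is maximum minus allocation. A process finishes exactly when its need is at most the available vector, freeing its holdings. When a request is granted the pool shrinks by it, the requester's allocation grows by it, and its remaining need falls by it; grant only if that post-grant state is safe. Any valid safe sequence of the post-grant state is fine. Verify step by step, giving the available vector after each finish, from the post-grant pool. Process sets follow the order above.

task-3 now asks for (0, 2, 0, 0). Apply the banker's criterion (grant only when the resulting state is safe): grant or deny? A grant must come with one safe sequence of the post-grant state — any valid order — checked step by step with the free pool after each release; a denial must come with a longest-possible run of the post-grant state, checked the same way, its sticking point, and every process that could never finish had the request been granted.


GRANT. The post-grant state is safe; one safe sequence: task-1, task-3, task-0, task-7, task-8, task-6.
Key observation: the grant leaves (2, 0, 3, 3) free — enough for task-1, whose release restarts the cascade.
Verifying the post-grant state step by step:
  pool = (2, 0, 3, 3)
  run task-1 (needs (1, 0, 1, 3), free (2, 0, 3, 3)); after release of (3, 2, 0, 2) the pool is (5, 2, 3, 5)
  run task-3 (needs (4, 1, 1, 1), free (5, 2, 3, 5)); after release of (0, 2, 1, 0) the pool is (5, 4, 4, 5)
  run task-0 (needs (0, 1, 4, 2), free (5, 4, 4, 5)); after release of (1, 3, 1, 0) the pool is (6, 7, 5, 5)
  run task-7 (needs (3, 6, 0, 3), free (6, 7, 5, 5)); after release of (1, 0, 0, 1) the pool is (7, 7, 5, 6)
  run task-8 (needs (0, 5, 1, 1), free (7, 7, 5, 6)); after release of (0, 0, 1, 0) the pool is (7, 7, 6, 6)
  run task-6 (needs (1, 2, 5, 1), free (7, 7, 6, 6)); after release of (1, 1, 2, 0) the pool is (8, 8, 8, 6)
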